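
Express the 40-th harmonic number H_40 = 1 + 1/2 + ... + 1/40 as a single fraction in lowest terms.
H_40 = 2078178381193813/485721041551200

Direct summation: H_40 = 1 + 1/2 + ... + 1/40. The least common denominator is lcm(1, ..., 40) = 5342931457063200; over this denominator the numerator is 5342931457063200 + 2671465728531600 + 1780977152354400 + 1335732864265800 + 1068586291412640 + 890488576177200 + 763275922437600 + 667866432132900 + 593659050784800 + 534293145706320 + 485721041551200 + 445244288088600 + 410994727466400 + 381637961218800 + 356195430470880 + 333933216066450 + 314290085709600 + 296829525392400 + 281206918792800 + 267146572853160 + 254425307479200 + 242860520775600 + 232301367698400 + 222622144044300 + 213717258282528 + 205497363733200 + 197886350261600 + 190818980609400 + 184239015760800 + 178097715235440 + 172352627647200 + 166966608033225 + 161907013850400 + 157145042854800 + 152655184487520 + 148414762696200 + 144403552893600 + 140603459396400 + 136998242488800 + 133573286426580 = 22859962193131943, so H_40 = 22859962193131943/5342931457063200; reducing by gcd(22859962193131943, 5342931457063200) = 11 gives 2078178381193813/485721041551200 ≈ 4.27854. (The PNT-adjacent estimate ln(40) + γ ≈ 4.26610 matches within O(1/n).)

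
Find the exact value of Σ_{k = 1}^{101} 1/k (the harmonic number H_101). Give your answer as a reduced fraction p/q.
H_101 = 1463919079240743966268954674710929768361083/281670315928038407744716588098661706369472

Direct summation: H_101 = 1 + 1/2 + ... + 1/101. The least common denominator is lcm(1, ..., 101) = 7041757898200960193617914702466542659236800; over this denominator the numerator is 7041757898200960193617914702466542659236800 + 3520878949100480096808957351233271329618400 + 2347252632733653397872638234155514219745600 + 1760439474550240048404478675616635664809200 + 1408351579640192038723582940493308531847360 + 1173626316366826698936319117077757109872800 + 1005965414028708599088273528923791808462400 + 880219737275120024202239337808317832404600 + 782417544244551132624212744718504739915200 + 704175789820096019361791470246654265923680 + 640159808927360017601628609315140241748800 + 586813158183413349468159558538878554936400 + 541673684476996937970608823266657127633600 + 502982707014354299544136764461895904231200 + 469450526546730679574527646831102843949120 + 440109868637560012101119668904158916202300 + 414221052835350599624583217792149568190400 + 391208772122275566312106372359252369957600 + 370618836747418957558837615919291718907200 + 352087894910048009680895735123327132961840 + 335321804676236199696091176307930602820800 + 320079904463680008800814304657570120874400 + 306163386878302617113822378368110550401600 + 293406579091706674734079779269439277468200 + 281670315928038407744716588098661706369472 + 270836842238498468985304411633328563816800 + 260805848081517044208070914906168246638400 + 251491353507177149772068382230947952115600 + 242819237868998627366134989740225608939200 + 234725263273365339787263823415551421974560 + 227153480587127748181223054918275569652800 + 220054934318780006050559834452079458101150 + 213386602975786672533876203105046747249600 + 207110526417675299812291608896074784095200 + 201193082805741719817654705784758361692480 + 195604386061137783156053186179626184978800 + 190317781032458383611294991958555207006400 + 185309418373709478779418807959645859453600 + 180557894825665645990202941088885709211200 + 176043947455024004840447867561663566480920 + 171750192639047809600436943962598601444800 + 167660902338118099848045588153965301410400 + 163761811586068841712044527964338201377600 + 160039952231840004400407152328785060437200 + 156483508848910226524842548943700947983040 + 153081693439151308556911189184055275200800 + 149824636131935323268466270265245588494400 + 146703289545853337367039889634719638734100 + 143709344861244085584039075560541686923200 + 140835157964019203872358294049330853184736 + 138073684278450199874861072597383189396800 + 135418421119249234492652205816664281908400 + 132863356569829437615432352876727219985600 + 130402924040758522104035457453084123319200 + 128031961785472003520325721863028048349760 + 125745676753588574886034191115473976057800 + 123539612249139652519612538639763906302400 + 121409618934499313683067494870112804469600 + 119351828783067121925727367838415977275200 + 117362631636682669893631911707775710987280 + 115438654068868199895375650860107256708800 + 113576740293563874090611527459137784826400 + 111773934892078733232030392102643534273600 + 110027467159390003025279917226039729050575 + 108334736895399387594121764653331425526720 + 106693301487893336266938101552523373624800 + 105100864152253137218177831380097651630400 + 103555263208837649906145804448037392047600 + 102054462292767539037940792789370183467200 + 100596541402870859908827352892379180846240 + 99179688707055777374900207076993558580800 + 97802193030568891578026593089813092489400 + 96462436961656988953670064417349899441600 + 95158890516229191805647495979277603503200 + 93890105309346135914905529366220568789824 + 92654709186854739389709403979822929726800 + 91451401275337145371661229902162891678400 + 90278947412832822995101470544442854605600 + 89136175926594432830606515221095476699200 + 88021973727512002420223933780831783240460 + 86935282693839014736023638302056082212800 + 85875096319523904800218471981299300722400 + 84840456604830845706239936174295694689600 + 83830451169059049924022794076982650705200 + 82844210567070119924916643558429913638080 + 81880905793034420856022263982169100688800 + 80939745956332875788711663246741869646400 + 80019976115920002200203576164392530218600 + 79120875260684945995706906769286996171200 + 78241754424455113262421274471850473991520 + 77381954925285276852944117609522446804800 + 76540846719575654278455594592027637600400 + 75717826862375916060407684972758523217600 + 74912318065967661634233135132622794247200 + 74123767349483791511767523183858343781440 + 73351644772926668683519944817359819367050 + 72595442249494434985751697963572604734400 + 71854672430622042792019537780270843461600 + 71128867658595557511292067701682249083200 + 70417578982009601936179147024665426592368 + 69720375229712477164533808935312303556800 = 36597976981018599156723866867773244209027075, so H_101 = 36597976981018599156723866867773244209027075/7041757898200960193617914702466542659236800; reducing by gcd(36597976981018599156723866867773244209027075, 7041757898200960193617914702466542659236800) = 25 gives 1463919079240743966268954674710929768361083/281670315928038407744716588098661706369472 ≈ 5.19728. (The PNT-adjacent estimate ln(101) + γ ≈ 5.19234 matches within O(1/n).)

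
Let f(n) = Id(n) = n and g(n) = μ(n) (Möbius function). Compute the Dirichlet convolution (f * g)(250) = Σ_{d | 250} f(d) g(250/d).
(Id * μ)(250) = 100

Divisors of 250: [1, 2, 5, 10, 25, 50, 125, 250]. For each d | 250:
  d = 1: Id(1) · μ(250/1) = 1 · 0 = 0
  d = 2: Id(2) · μ(250/2) = 2 · 0 = 0
  d = 5: Id(5) · μ(250/5) = 5 · 0 = 0
  d = 10: Id(10) · μ(250/10) = 10 · 0 = 0
  d = 25: Id(25) · μ(250/25) = 25 · 1 = 25
  d = 50: Id(50) · μ(250/50) = 50 · -1 = -50
  d = 125: Id(125) · μ(250/125) = 125 · -1 = -125
  d = 250: Id(250) · μ(250/250) = 250 · 1 = 250
Summing: (Id * μ)(250) = 0 + 0 + 0 + 0 + 25 + -50 + -125 + 250 = 100.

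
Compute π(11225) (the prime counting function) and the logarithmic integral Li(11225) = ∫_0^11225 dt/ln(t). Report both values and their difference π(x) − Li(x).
π(11225) = 1357;  Li(11225) ≈ 1378.30;  π(x) − Li(x) ≈ -21.30.

Direct count of primes ≤ 11225 gives π(11225) = 1357. Numerical evaluation of the logarithmic integral gives Li(11225) ≈ 1378.30. The difference π(x) − Li(x) ≈ -21.30 is typically negative for small/moderate x (Li(x) overestimates), though Littlewood's theorem shows this sign changes infinitely often.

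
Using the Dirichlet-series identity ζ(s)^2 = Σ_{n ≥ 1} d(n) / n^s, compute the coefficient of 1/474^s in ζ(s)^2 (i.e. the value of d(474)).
d(474) = 8

ζ(s)^2 = (Σ 1/m^s)(Σ 1/k^s). The coefficient of 1/n^s in the product is the number of ordered pairs (m, k) with mk = n, which equals d(n). For n = 474, divisors are [1, 2, 3, 6, 79, 158, 237, 474], so d(474) = 8.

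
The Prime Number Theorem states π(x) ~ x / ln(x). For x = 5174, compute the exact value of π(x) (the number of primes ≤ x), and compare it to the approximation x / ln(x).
π(5174) = 689;  x/ln(x) ≈ 605.05;  relative error ≈ 12.18%.

Directly count primes up to 5174: π(5174) = 689. The PNT approximation gives 5174/ln(5174) ≈ 5174/8.55140 ≈ 605.05. Relative error (π(x) − x/ln(x)) / π(x) ≈ 12.18%; the approximation is known to undercount slightly (Li(x) is a better estimate).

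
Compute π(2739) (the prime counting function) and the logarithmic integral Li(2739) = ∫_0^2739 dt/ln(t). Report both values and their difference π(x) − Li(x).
π(2739) = 399;  Li(2739) ≈ 409.98;  π(x) − Li(x) ≈ -10.98.

Direct count of primes ≤ 2739 gives π(2739) = 399. Numerical evaluation of the logarithmic integral gives Li(2739) ≈ 409.98. The difference π(x) − Li(x) ≈ -10.98 is typically negative for small/moderate x (Li(x) overestimates), though Littlewood's theorem shows this sign changes infinitely often.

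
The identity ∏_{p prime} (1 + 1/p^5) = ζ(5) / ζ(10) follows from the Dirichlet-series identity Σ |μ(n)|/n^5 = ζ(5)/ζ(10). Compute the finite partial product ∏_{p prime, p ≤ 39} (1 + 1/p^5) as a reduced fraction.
∏ = 233011615725255938572288274478934396372114341888/224936953086109917286174853620680141509079739945

The primes p ≤ 39 are [2, 3, 5, 7, 11, 13, 17, 19, 23, 29, 31, 37]. For each, (1 + 1/p^5) = (p^5 + 1)/p^5. Multiplying these fractions over p ∈ [2, 3, 5, 7, 11, 13, 17, 19, 23, 29, 31, 37] gives 233011615725255938572288274478934396372114341888/224936953086109917286174853620680141509079739945. (In the limit P → ∞ this tends to ζ(5)/ζ(10).)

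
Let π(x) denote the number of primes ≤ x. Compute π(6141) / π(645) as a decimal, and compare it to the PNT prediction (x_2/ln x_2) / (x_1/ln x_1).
π(6141)/π(645) = 800/117 ≈ 6.8376;  PNT prediction ≈ 7.0612.

π(645) = 117 and π(6141) = 800, so π(6141)/π(645) ≈ 6.8376. The PNT-predicted ratio is (6141/ln(6141)) / (645/ln(645)) ≈ 7.0612. The two agree to within a few percent, as expected.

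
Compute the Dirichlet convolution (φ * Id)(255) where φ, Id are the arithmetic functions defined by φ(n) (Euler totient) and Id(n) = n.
(φ * Id)(255) = 1485

Divisors of 255: [1, 3, 5, 15, 17, 51, 85, 255]. For each d | 255:
  d = 1: φ(1) · Id(255/1) = 1 · 255 = 255
  d = 3: φ(3) · Id(255/3) = 2 · 85 = 170
  d = 5: φ(5) · Id(255/5) = 4 · 51 = 204
  d = 15: φ(15) · Id(255/15) = 8 · 17 = 136
  d = 17: φ(17) · Id(255/17) = 16 · 15 = 240
  d = 51: φ(51) · Id(255/51) = 32 · 5 = 160
  d = 85: φ(85) · Id(255/85) = 64 · 3 = 192
  d = 255: φ(255) · Id(255/255) = 128 · 1 = 128
Summing: (φ * Id)(255) = 255 + 170 + 204 + 136 + 240 + 160 + 192 + 128 = 1485.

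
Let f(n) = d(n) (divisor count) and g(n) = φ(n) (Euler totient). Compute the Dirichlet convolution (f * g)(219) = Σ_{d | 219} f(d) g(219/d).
(d * φ)(219) = 296

Divisors of 219: [1, 3, 73, 219]. For each d | 219:
  d = 1: d(1) · φ(219/1) = 1 · 144 = 144
  d = 3: d(3) · φ(219/3) = 2 · 72 = 144
  d = 73: d(73) · φ(219/73) = 2 · 2 = 4
  d = 219: d(219) · φ(219/219) = 4 · 1 = 4
Summing: (d * φ)(219) = 144 + 144 + 4 + 4 = 296.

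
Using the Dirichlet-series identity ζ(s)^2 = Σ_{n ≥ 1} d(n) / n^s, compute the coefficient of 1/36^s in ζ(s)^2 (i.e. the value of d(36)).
d(36) = 9

ζ(s)^2 = (Σ 1/m^s)(Σ 1/k^s). The coefficient of 1/n^s in the product is the number of ordered pairs (m, k) with mk = n, which equals d(n). For n = 36, divisors are [1, 2, 3, 4, 6, 9, 12, 18, 36], so d(36) = 9.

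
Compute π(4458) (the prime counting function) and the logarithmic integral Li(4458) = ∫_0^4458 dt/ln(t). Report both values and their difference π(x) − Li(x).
π(4458) = 606;  Li(4458) ≈ 620.22;  π(x) − Li(x) ≈ -14.22.

Direct count of primes ≤ 4458 gives π(4458) = 606. Numerical evaluation of the logarithmic integral gives Li(4458) ≈ 620.22. The difference π(x) − Li(x) ≈ -14.22 is typically negative for small/moderate x (Li(x) overestimates), though Littlewood's theorem shows this sign changes infinitely often.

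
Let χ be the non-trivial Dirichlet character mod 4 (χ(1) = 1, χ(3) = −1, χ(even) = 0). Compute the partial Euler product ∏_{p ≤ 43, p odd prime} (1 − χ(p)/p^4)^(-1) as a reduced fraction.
∏ = 86895436242675250318069981336761703653427013/87866829265048200003921257481906011724840960

The odd primes p ≤ 43 are [3, 5, 7, 11, 13, 17, 19, 23, 29, 31, 37, 41, 43]. For each, χ(p) = 1 if p ≡ 1 mod 4, χ(p) = −1 if p ≡ 3 mod 4. Taking (1 − χ(p)/p^4)^(-1) = p^4/(p^4 − χ(p)): (1 − (-1)/3^4)^(-1) · (1 − (1)/5^4)^(-1) · (1 − (-1)/7^4)^(-1) · (1 − (-1)/11^4)^(-1) · (1 − (1)/13^4)^(-1) · (1 − (1)/17^4)^(-1) · (1 − (-1)/19^4)^(-1) · (1 − (-1)/23^4)^(-1) · (1 − (1)/29^4)^(-1) · (1 − (-1)/31^4)^(-1) · (1 − (1)/37^4)^(-1) · (1 − (1)/41^4)^(-1) · (1 − (-1)/43^4)^(-1) = 86895436242675250318069981336761703653427013/87866829265048200003921257481906011724840960.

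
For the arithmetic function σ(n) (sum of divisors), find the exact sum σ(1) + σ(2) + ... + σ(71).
Σ_{n ≤ 71} σ(n) = 4137

Compute σ(n) for each 1 ≤ n ≤ 71: σ(1) = 1, σ(2) = 3, σ(3) = 4, σ(4) = 7, σ(5) = 6, σ(6) = 12, σ(7) = 8, σ(8) = 15, σ(9) = 13, σ(10) = 18, σ(11) = 12, σ(12) = 28, σ(13) = 14, σ(14) = 24, σ(15) = 24, σ(16) = 31, σ(17) = 18, σ(18) = 39, σ(19) = 20, σ(20) = 42, σ(21) = 32, σ(22) = 36, σ(23) = 24, σ(24) = 60, σ(25) = 31, σ(26) = 42, σ(27) = 40, σ(28) = 56, σ(29) = 30, σ(30) = 72, σ(31) = 32, σ(32) = 63, σ(33) = 48, σ(34) = 54, σ(35) = 48, σ(36) = 91, σ(37) = 38, σ(38) = 60, σ(39) = 56, σ(40) = 90, σ(41) = 42, σ(42) = 96, σ(43) = 44, σ(44) = 84, σ(45) = 78, σ(46) = 72, σ(47) = 48, σ(48) = 124, σ(49) = 57, σ(50) = 93, σ(51) = 72, σ(52) = 98, σ(53) = 54, σ(54) = 120, σ(55) = 72, σ(56) = 120, σ(57) = 80, σ(58) = 90, σ(59) = 60, σ(60) = 168, σ(61) = 62, σ(62) = 96, σ(63) = 104, σ(64) = 127, σ(65) = 84, σ(66) = 144, σ(67) = 68, σ(68) = 126, σ(69) = 96, σ(70) = 144, σ(71) = 72. Summing all 71 values: 4137. (Average order: Σ_{n ≤ x} σ(n) ~ (π²/12) x². For x = 71, (π²/12)·71² ≈ 4146.06.)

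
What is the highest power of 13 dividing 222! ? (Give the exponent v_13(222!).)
v_13(222!) = 18

Legendre's formula: v_p(n!) = Σ_{k ≥ 1} ⌊n / p^k⌋. For p = 13, n = 222, the terms are:
  ⌊222/13^1⌋ = ⌊222/13⌋ = 17
  ⌊222/13^2⌋ = ⌊222/169⌋ = 1
(the next term ⌊222/13^3⌋ = 0, terminating the sum). Summing: v_13(222!) = 17 + 1 = 18.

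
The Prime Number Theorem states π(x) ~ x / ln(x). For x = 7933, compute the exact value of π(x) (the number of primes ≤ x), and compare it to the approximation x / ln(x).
π(7933) = 1002;  x/ln(x) ≈ 883.53;  relative error ≈ 11.82%.

Directly count primes up to 7933: π(7933) = 1002. The PNT approximation gives 7933/ln(7933) ≈ 7933/8.97879 ≈ 883.53. Relative error (π(x) − x/ln(x)) / π(x) ≈ 11.82%; the approximation is known to undercount slightly (Li(x) is a better estimate).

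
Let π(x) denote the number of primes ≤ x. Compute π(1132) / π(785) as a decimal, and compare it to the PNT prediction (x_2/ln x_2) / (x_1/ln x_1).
π(1132)/π(785) = 189/137 ≈ 1.3796;  PNT prediction ≈ 1.3670.

π(785) = 137 and π(1132) = 189, so π(1132)/π(785) ≈ 1.3796. The PNT-predicted ratio is (1132/ln(1132)) / (785/ln(785)) ≈ 1.3670. The two agree to within a few percent, as expected.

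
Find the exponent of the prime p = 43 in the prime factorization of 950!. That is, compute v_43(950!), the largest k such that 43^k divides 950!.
v_43(950!) = 22

Legendre's formula: v_p(n!) = Σ_{k ≥ 1} ⌊n / p^k⌋. For p = 43, n = 950, the terms are:
  ⌊950/43^1⌋ = ⌊950/43⌋ = 22
(the next term ⌊950/43^2⌋ = 0, terminating the sum). Summing: v_43(950!) = 22 = 22.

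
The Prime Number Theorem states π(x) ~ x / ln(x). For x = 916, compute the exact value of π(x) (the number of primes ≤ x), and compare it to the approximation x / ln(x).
π(916) = 156;  x/ln(x) ≈ 134.31;  relative error ≈ 13.90%.

Directly count primes up to 916: π(916) = 156. The PNT approximation gives 916/ln(916) ≈ 916/6.82002 ≈ 134.31. Relative error (π(x) − x/ln(x)) / π(x) ≈ 13.90%; the approximation is known to undercount slightly (Li(x) is a better estimate).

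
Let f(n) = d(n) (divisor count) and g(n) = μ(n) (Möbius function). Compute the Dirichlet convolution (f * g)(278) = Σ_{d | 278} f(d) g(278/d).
(d * μ)(278) = 1

Divisors of 278: [1, 2, 139, 278]. For each d | 278:
  d = 1: d(1) · μ(278/1) = 1 · 1 = 1
  d = 2: d(2) · μ(278/2) = 2 · -1 = -2
  d = 139: d(139) · μ(278/139) = 2 · -1 = -2
  d = 278: d(278) · μ(278/278) = 4 · 1 = 4
Summing: (d * μ)(278) = 1 + -2 + -2 + 4 = 1.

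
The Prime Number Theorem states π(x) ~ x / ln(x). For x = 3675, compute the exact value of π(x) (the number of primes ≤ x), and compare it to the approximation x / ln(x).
π(3675) = 513;  x/ln(x) ≈ 447.66;  relative error ≈ 12.74%.

Directly count primes up to 3675: π(3675) = 513. The PNT approximation gives 3675/ln(3675) ≈ 3675/8.20931 ≈ 447.66. Relative error (π(x) − x/ln(x)) / π(x) ≈ 12.74%; the approximation is known to undercount slightly (Li(x) is a better estimate).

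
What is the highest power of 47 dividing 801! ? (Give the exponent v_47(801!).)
v_47(801!) = 17

Legendre's formula: v_p(n!) = Σ_{k ≥ 1} ⌊n / p^k⌋. For p = 47, n = 801, the terms are:
  ⌊801/47^1⌋ = ⌊801/47⌋ = 17
(the next term ⌊801/47^2⌋ = 0, terminating the sum). Summing: v_47(801!) = 17 = 17.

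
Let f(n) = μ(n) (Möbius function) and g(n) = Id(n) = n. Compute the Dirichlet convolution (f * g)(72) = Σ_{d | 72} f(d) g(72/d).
(μ * Id)(72) = 24

Divisors of 72: [1, 2, 3, 4, 6, 8, 9, 12, 18, 24, 36, 72]. For each d | 72:
  d = 1: μ(1) · Id(72/1) = 1 · 72 = 72
  d = 2: μ(2) · Id(72/2) = -1 · 36 = -36
  d = 3: μ(3) · Id(72/3) = -1 · 24 = -24
  d = 4: μ(4) · Id(72/4) = 0 · 18 = 0
  d = 6: μ(6) · Id(72/6) = 1 · 12 = 12
  d = 8: μ(8) · Id(72/8) = 0 · 9 = 0
  d = 9: μ(9) · Id(72/9) = 0 · 8 = 0
  d = 12: μ(12) · Id(72/12) = 0 · 6 = 0
  d = 18: μ(18) · Id(72/18) = 0 · 4 = 0
  d = 24: μ(24) · Id(72/24) = 0 · 3 = 0
  d = 36: μ(36) · Id(72/36) = 0 · 2 = 0
  d = 72: μ(72) · Id(72/72) = 0 · 1 = 0
Summing: (μ * Id)(72) = 72 + -36 + -24 + 0 + 12 + 0 + 0 + 0 + 0 + 0 + 0 + 0 = 24.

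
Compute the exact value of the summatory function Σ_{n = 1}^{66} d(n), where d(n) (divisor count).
Σ_{n ≤ 66} d(n) = 292

Compute d(n) for each 1 ≤ n ≤ 66: d(1) = 1, d(2) = 2, d(3) = 2, d(4) = 3, d(5) = 2, d(6) = 4, d(7) = 2, d(8) = 4, d(9) = 3, d(10) = 4, d(11) = 2, d(12) = 6, d(13) = 2, d(14) = 4, d(15) = 4, d(16) = 5, d(17) = 2, d(18) = 6, d(19) = 2, d(20) = 6, d(21) = 4, d(22) = 4, d(23) = 2, d(24) = 8, d(25) = 3, d(26) = 4, d(27) = 4, d(28) = 6, d(29) = 2, d(30) = 8, d(31) = 2, d(32) = 6, d(33) = 4, d(34) = 4, d(35) = 4, d(36) = 9, d(37) = 2, d(38) = 4, d(39) = 4, d(40) = 8, d(41) = 2, d(42) = 8, d(43) = 2, d(44) = 6, d(45) = 6, d(46) = 4, d(47) = 2, d(48) = 10, d(49) = 3, d(50) = 6, d(51) = 4, d(52) = 6, d(53) = 2, d(54) = 8, d(55) = 4, d(56) = 8, d(57) = 4, d(58) = 4, d(59) = 2, d(60) = 12, d(61) = 2, d(62) = 4, d(63) = 6, d(64) = 7, d(65) = 4, d(66) = 8. Summing all 66 values: 292. (Dirichlet's divisor formula: Σ_{n ≤ x} d(n) = x ln(x) + (2γ − 1) x + O(√x). For x = 66, the asymptotic estimate is ≈ 286.71.)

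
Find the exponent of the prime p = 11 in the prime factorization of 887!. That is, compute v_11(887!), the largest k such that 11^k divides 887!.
v_11(887!) = 87

Legendre's formula: v_p(n!) = Σ_{k ≥ 1} ⌊n / p^k⌋. For p = 11, n = 887, the terms are:
  ⌊887/11^1⌋ = ⌊887/11⌋ = 80
  ⌊887/11^2⌋ = ⌊887/121⌋ = 7
(the next term ⌊887/11^3⌋ = 0, terminating the sum). Summing: v_11(887!) = 80 + 7 = 87.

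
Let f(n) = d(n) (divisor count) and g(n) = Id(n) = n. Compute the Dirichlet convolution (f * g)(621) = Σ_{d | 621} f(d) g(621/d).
(d * Id)(621) = 1450

Divisors of 621: [1, 3, 9, 23, 27, 69, 207, 621]. For each d | 621:
  d = 1: d(1) · Id(621/1) = 1 · 621 = 621
  d = 3: d(3) · Id(621/3) = 2 · 207 = 414
  d = 9: d(9) · Id(621/9) = 3 · 69 = 207
  d = 23: d(23) · Id(621/23) = 2 · 27 = 54
  d = 27: d(27) · Id(621/27) = 4 · 23 = 92
  d = 69: d(69) · Id(621/69) = 4 · 9 = 36
  d = 207: d(207) · Id(621/207) = 6 · 3 = 18
  d = 621: d(621) · Id(621/621) = 8 · 1 = 8
Summing: (d * Id)(621) = 621 + 414 + 207 + 54 + 92 + 36 + 18 + 8 = 1450.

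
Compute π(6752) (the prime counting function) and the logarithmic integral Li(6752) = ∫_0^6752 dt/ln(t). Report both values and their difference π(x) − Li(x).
π(6752) = 869;  Li(6752) ≈ 886.26;  π(x) − Li(x) ≈ -17.26.

Direct count of primes ≤ 6752 gives π(6752) = 869. Numerical evaluation of the logarithmic integral gives Li(6752) ≈ 886.26. The difference π(x) − Li(x) ≈ -17.26 is typically negative for small/moderate x (Li(x) overestimates), though Littlewood's theorem shows this sign changes infinitely often.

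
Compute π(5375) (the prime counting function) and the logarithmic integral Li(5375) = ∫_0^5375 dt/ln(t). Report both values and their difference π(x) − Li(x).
π(5375) = 708;  Li(5375) ≈ 728.12;  π(x) − Li(x) ≈ -20.12.

Direct count of primes ≤ 5375 gives π(5375) = 708. Numerical evaluation of the logarithmic integral gives Li(5375) ≈ 728.12. The difference π(x) − Li(x) ≈ -20.12 is typically negative for small/moderate x (Li(x) overestimates), though Littlewood's theorem shows this sign changes infinitely often.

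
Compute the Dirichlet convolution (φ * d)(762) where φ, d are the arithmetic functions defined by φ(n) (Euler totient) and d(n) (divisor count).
(φ * d)(762) = 1536

Divisors of 762: [1, 2, 3, 6, 127, 254, 381, 762]. For each d | 762:
  d = 1: φ(1) · d(762/1) = 1 · 8 = 8
  d = 2: φ(2) · d(762/2) = 1 · 4 = 4
  d = 3: φ(3) · d(762/3) = 2 · 4 = 8
  d = 6: φ(6) · d(762/6) = 2 · 2 = 4
  d = 127: φ(127) · d(762/127) = 126 · 4 = 504
  d = 254: φ(254) · d(762/254) = 126 · 2 = 252
  d = 381: φ(381) · d(762/381) = 252 · 2 = 504
  d = 762: φ(762) · d(762/762) = 252 · 1 = 252
Summing: (φ * d)(762) = 8 + 4 + 8 + 4 + 504 + 252 + 504 + 252 = 1536.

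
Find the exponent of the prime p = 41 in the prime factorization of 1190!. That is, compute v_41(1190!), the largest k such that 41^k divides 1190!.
v_41(1190!) = 29

Legendre's formula: v_p(n!) = Σ_{k ≥ 1} ⌊n / p^k⌋. For p = 41, n = 1190, the terms are:
  ⌊1190/41^1⌋ = ⌊1190/41⌋ = 29
(the next term ⌊1190/41^2⌋ = 0, terminating the sum). Summing: v_41(1190!) = 29 = 29.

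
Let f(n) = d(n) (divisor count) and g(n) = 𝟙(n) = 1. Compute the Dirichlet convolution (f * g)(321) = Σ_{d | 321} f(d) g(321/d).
(d * 𝟙)(321) = 9

Divisors of 321: [1, 3, 107, 321]. For each d | 321:
  d = 1: d(1) · 𝟙(321/1) = 1 · 1 = 1
  d = 3: d(3) · 𝟙(321/3) = 2 · 1 = 2
  d = 107: d(107) · 𝟙(321/107) = 2 · 1 = 2
  d = 321: d(321) · 𝟙(321/321) = 4 · 1 = 4
Summing: (d * 𝟙)(321) = 1 + 2 + 2 + 4 = 9.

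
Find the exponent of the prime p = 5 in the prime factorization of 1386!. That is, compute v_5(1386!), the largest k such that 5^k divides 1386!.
v_5(1386!) = 345

Legendre's formula: v_p(n!) = Σ_{k ≥ 1} ⌊n / p^k⌋. For p = 5, n = 1386, the terms are:
  ⌊1386/5^1⌋ = ⌊1386/5⌋ = 277
  ⌊1386/5^2⌋ = ⌊1386/25⌋ = 55
  ⌊1386/5^3⌋ = ⌊1386/125⌋ = 11
  ⌊1386/5^4⌋ = ⌊1386/625⌋ = 2
(the next term ⌊1386/5^5⌋ = 0, terminating the sum). Summing: v_5(1386!) = 277 + 55 + 11 + 2 = 345.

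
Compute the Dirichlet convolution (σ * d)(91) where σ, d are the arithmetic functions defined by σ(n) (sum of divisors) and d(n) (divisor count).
(σ * d)(91) = 160

Divisors of 91: [1, 7, 13, 91]. For each d | 91:
  d = 1: σ(1) · d(91/1) = 1 · 4 = 4
  d = 7: σ(7) · d(91/7) = 8 · 2 = 16
  d = 13: σ(13) · d(91/13) = 14 · 2 = 28
  d = 91: σ(91) · d(91/91) = 112 · 1 = 112
Summing: (σ * d)(91) = 4 + 16 + 28 + 112 = 160.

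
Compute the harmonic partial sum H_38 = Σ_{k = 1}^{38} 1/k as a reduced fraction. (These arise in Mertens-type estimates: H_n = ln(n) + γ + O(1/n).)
H_38 = 2053580969474233/485721041551200

Direct summation: H_38 = 1 + 1/2 + ... + 1/38. The least common denominator is lcm(1, ..., 38) = 5342931457063200; over this denominator the numerator is 5342931457063200 + 2671465728531600 + 1780977152354400 + 1335732864265800 + 1068586291412640 + 890488576177200 + 763275922437600 + 667866432132900 + 593659050784800 + 534293145706320 + 485721041551200 + 445244288088600 + 410994727466400 + 381637961218800 + 356195430470880 + 333933216066450 + 314290085709600 + 296829525392400 + 281206918792800 + 267146572853160 + 254425307479200 + 242860520775600 + 232301367698400 + 222622144044300 + 213717258282528 + 205497363733200 + 197886350261600 + 190818980609400 + 184239015760800 + 178097715235440 + 172352627647200 + 166966608033225 + 161907013850400 + 157145042854800 + 152655184487520 + 148414762696200 + 144403552893600 + 140603459396400 = 22589390664216563, so H_38 = 22589390664216563/5342931457063200; reducing by gcd(22589390664216563, 5342931457063200) = 11 gives 2053580969474233/485721041551200 ≈ 4.22790. (The PNT-adjacent estimate ln(38) + γ ≈ 4.21480 matches within O(1/n).)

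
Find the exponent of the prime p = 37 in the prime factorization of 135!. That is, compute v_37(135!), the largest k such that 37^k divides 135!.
v_37(135!) = 3

Legendre's formula: v_p(n!) = Σ_{k ≥ 1} ⌊n / p^k⌋. For p = 37, n = 135, the terms are:
  ⌊135/37^1⌋ = ⌊135/37⌋ = 3
(the next term ⌊135/37^2⌋ = 0, terminating the sum). Summing: v_37(135!) = 3 = 3.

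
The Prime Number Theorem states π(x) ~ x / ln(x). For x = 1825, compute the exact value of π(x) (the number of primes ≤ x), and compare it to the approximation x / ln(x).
π(1825) = 281;  x/ln(x) ≈ 243.03;  relative error ≈ 13.51%.

Directly count primes up to 1825: π(1825) = 281. The PNT approximation gives 1825/ln(1825) ≈ 1825/7.50934 ≈ 243.03. Relative error (π(x) − x/ln(x)) / π(x) ≈ 13.51%; the approximation is known to undercount slightly (Li(x) is a better estimate).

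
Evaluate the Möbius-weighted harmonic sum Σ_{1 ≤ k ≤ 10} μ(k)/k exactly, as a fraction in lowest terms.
Σ μ(k)/k = 19/210

Values of μ(k) for 1 ≤ k ≤ 10: μ(1) = 1, μ(2) = -1, μ(3) = -1, μ(5) = -1, μ(6) = 1, μ(7) = -1, μ(10) = 1, with μ = 0 on non-squarefree integers. Summing μ(k)/k for k where μ(k) ≠ 0 gives 19/210 ≈ 0.0905. (PNT ⟺ this sum → 0 as n → ∞.)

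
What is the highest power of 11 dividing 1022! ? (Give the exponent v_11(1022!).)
v_11(1022!) = 100

Legendre's formula: v_p(n!) = Σ_{k ≥ 1} ⌊n / p^k⌋. For p = 11, n = 1022, the terms are:
  ⌊1022/11^1⌋ = ⌊1022/11⌋ = 92
  ⌊1022/11^2⌋ = ⌊1022/121⌋ = 8
(the next term ⌊1022/11^3⌋ = 0, terminating the sum). Summing: v_11(1022!) = 92 + 8 = 100.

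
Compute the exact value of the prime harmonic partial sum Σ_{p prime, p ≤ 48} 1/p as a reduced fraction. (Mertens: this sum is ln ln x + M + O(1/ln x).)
Σ 1/p = 1021729465586766997/614889782588491410

π(48) = 15, so the primes ≤ 48 are [2, 3, 5, 7, 11, 13, 17, 19, 23, 29, 31, 37, 41, 43, 47]. Summing 1/p over these primes: 1021729465586766997/614889782588491410 ≈ 1.6616. Mertens estimate ln ln(48) + 0.2615 ≈ 1.6151.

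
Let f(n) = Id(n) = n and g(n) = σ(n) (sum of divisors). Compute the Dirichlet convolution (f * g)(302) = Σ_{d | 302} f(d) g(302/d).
(Id * σ)(302) = 1515

Divisors of 302: [1, 2, 151, 302]. For each d | 302:
  d = 1: Id(1) · σ(302/1) = 1 · 456 = 456
  d = 2: Id(2) · σ(302/2) = 2 · 152 = 304
  d = 151: Id(151) · σ(302/151) = 151 · 3 = 453
  d = 302: Id(302) · σ(302/302) = 302 · 1 = 302
Summing: (Id * σ)(302) = 456 + 304 + 453 + 302 = 1515.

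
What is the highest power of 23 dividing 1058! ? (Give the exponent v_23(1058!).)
v_23(1058!) = 48

Legendre's formula: v_p(n!) = Σ_{k ≥ 1} ⌊n / p^k⌋. For p = 23, n = 1058, the terms are:
  ⌊1058/23^1⌋ = ⌊1058/23⌋ = 46
  ⌊1058/23^2⌋ = ⌊1058/529⌋ = 2
(the next term ⌊1058/23^3⌋ = 0, terminating the sum). Summing: v_23(1058!) = 46 + 2 = 48.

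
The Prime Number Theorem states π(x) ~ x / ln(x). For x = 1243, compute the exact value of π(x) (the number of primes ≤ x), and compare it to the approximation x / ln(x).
π(1243) = 203;  x/ln(x) ≈ 174.45;  relative error ≈ 14.06%.

Directly count primes up to 1243: π(1243) = 203. The PNT approximation gives 1243/ln(1243) ≈ 1243/7.12528 ≈ 174.45. Relative error (π(x) − x/ln(x)) / π(x) ≈ 14.06%; the approximation is known to undercount slightly (Li(x) is a better estimate).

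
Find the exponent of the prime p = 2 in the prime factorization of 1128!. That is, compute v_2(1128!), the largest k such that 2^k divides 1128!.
v_2(1128!) = 1124

Legendre's formula: v_p(n!) = Σ_{k ≥ 1} ⌊n / p^k⌋. For p = 2, n = 1128, the terms are:
  ⌊1128/2^1⌋ = ⌊1128/2⌋ = 564
  ⌊1128/2^2⌋ = ⌊1128/4⌋ = 282
  ⌊1128/2^3⌋ = ⌊1128/8⌋ = 141
  ⌊1128/2^4⌋ = ⌊1128/16⌋ = 70
  ⌊1128/2^5⌋ = ⌊1128/32⌋ = 35
  ⌊1128/2^6⌋ = ⌊1128/64⌋ = 17
  ⌊1128/2^7⌋ = ⌊1128/128⌋ = 8
  ⌊1128/2^8⌋ = ⌊1128/256⌋ = 4
  ⌊1128/2^9⌋ = ⌊1128/512⌋ = 2
  ⌊1128/2^10⌋ = ⌊1128/1024⌋ = 1
(the next term ⌊1128/2^11⌋ = 0, terminating the sum). Summing: v_2(1128!) = 564 + 282 + 141 + 70 + 35 + 17 + 8 + 4 + 2 + 1 = 1124.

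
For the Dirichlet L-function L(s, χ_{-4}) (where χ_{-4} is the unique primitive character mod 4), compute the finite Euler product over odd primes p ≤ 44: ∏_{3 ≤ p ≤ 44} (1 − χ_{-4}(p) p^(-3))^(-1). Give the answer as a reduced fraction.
∏ = 53382899586415799670070183783895/55093305095879233542015487574016

The odd primes p ≤ 44 are [3, 5, 7, 11, 13, 17, 19, 23, 29, 31, 37, 41, 43]. For each, χ(p) = 1 if p ≡ 1 mod 4, χ(p) = −1 if p ≡ 3 mod 4. Taking (1 − χ(p)/p^3)^(-1) = p^3/(p^3 − χ(p)): (1 − (-1)/3^3)^(-1) · (1 − (1)/5^3)^(-1) · (1 − (-1)/7^3)^(-1) · (1 − (-1)/11^3)^(-1) · (1 − (1)/13^3)^(-1) · (1 − (1)/17^3)^(-1) · (1 − (-1)/19^3)^(-1) · (1 − (-1)/23^3)^(-1) · (1 − (1)/29^3)^(-1) · (1 − (-1)/31^3)^(-1) · (1 − (1)/37^3)^(-1) · (1 − (1)/41^3)^(-1) · (1 − (-1)/43^3)^(-1) = 53382899586415799670070183783895/55093305095879233542015487574016.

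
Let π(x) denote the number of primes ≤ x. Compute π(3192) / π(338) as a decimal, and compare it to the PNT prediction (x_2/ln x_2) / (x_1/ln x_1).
π(3192)/π(338) = 452/68 ≈ 6.6471;  PNT prediction ≈ 6.8157.

π(338) = 68 and π(3192) = 452, so π(3192)/π(338) ≈ 6.6471. The PNT-predicted ratio is (3192/ln(3192)) / (338/ln(338)) ≈ 6.8157. The two agree to within a few percent, as expected.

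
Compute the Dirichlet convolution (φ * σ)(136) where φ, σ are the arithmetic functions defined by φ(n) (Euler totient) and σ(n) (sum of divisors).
(φ * σ)(136) = 1088

Divisors of 136: [1, 2, 4, 8, 17, 34, 68, 136]. For each d | 136:
  d = 1: φ(1) · σ(136/1) = 1 · 270 = 270
  d = 2: φ(2) · σ(136/2) = 1 · 126 = 126
  d = 4: φ(4) · σ(136/4) = 2 · 54 = 108
  d = 8: φ(8) · σ(136/8) = 4 · 18 = 72
  d = 17: φ(17) · σ(136/17) = 16 · 15 = 240
  d = 34: φ(34) · σ(136/34) = 16 · 7 = 112
  d = 68: φ(68) · σ(136/68) = 32 · 3 = 96
  d = 136: φ(136) · σ(136/136) = 64 · 1 = 64
Summing: (φ * σ)(136) = 270 + 126 + 108 + 72 + 240 + 112 + 96 + 64 = 1088.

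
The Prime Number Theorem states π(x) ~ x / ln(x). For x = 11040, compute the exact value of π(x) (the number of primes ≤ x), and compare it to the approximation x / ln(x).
π(11040) = 1337;  x/ln(x) ≈ 1185.91;  relative error ≈ 11.30%.

Directly count primes up to 11040: π(11040) = 1337. The PNT approximation gives 11040/ln(11040) ≈ 11040/9.30928 ≈ 1185.91. Relative error (π(x) − x/ln(x)) / π(x) ≈ 11.30%; the approximation is known to undercount slightly (Li(x) is a better estimate).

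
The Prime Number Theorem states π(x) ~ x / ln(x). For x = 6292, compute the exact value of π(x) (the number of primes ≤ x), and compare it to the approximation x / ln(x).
π(6292) = 818;  x/ln(x) ≈ 719.33;  relative error ≈ 12.06%.

Directly count primes up to 6292: π(6292) = 818. The PNT approximation gives 6292/ln(6292) ≈ 6292/8.74703 ≈ 719.33. Relative error (π(x) − x/ln(x)) / π(x) ≈ 12.06%; the approximation is known to undercount slightly (Li(x) is a better estimate).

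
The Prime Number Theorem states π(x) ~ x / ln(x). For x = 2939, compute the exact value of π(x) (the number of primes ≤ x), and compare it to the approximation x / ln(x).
π(2939) = 424;  x/ln(x) ≈ 368.03;  relative error ≈ 13.20%.

Directly count primes up to 2939: π(2939) = 424. The PNT approximation gives 2939/ln(2939) ≈ 2939/7.98582 ≈ 368.03. Relative error (π(x) − x/ln(x)) / π(x) ≈ 13.20%; the approximation is known to undercount slightly (Li(x) is a better estimate).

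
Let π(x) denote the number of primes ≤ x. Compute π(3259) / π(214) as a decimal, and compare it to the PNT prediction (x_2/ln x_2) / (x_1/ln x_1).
π(3259)/π(214) = 461/47 ≈ 9.8085;  PNT prediction ≈ 10.1022.

π(214) = 47 and π(3259) = 461, so π(3259)/π(214) ≈ 9.8085. The PNT-predicted ratio is (3259/ln(3259)) / (214/ln(214)) ≈ 10.1022. The two agree to within a few percent, as expected.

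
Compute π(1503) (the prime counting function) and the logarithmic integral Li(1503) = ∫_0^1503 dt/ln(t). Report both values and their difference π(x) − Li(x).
π(1503) = 239;  Li(1503) ≈ 248.22;  π(x) − Li(x) ≈ -9.22.

Direct count of primes ≤ 1503 gives π(1503) = 239. Numerical evaluation of the logarithmic integral gives Li(1503) ≈ 248.22. The difference π(x) − Li(x) ≈ -9.22 is typically negative for small/moderate x (Li(x) overestimates), though Littlewood's theorem shows this sign changes infinitely often.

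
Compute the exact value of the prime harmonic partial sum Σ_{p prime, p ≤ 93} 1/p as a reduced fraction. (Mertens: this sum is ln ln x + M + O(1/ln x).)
Σ 1/p = 42605658161771733665696611824842057/23768741896345550770650537601358310

π(93) = 24, so the primes ≤ 93 are [2, 3, 5, 7, 11, 13, 17, 19, 23, 29, 31, 37, 41, 43, 47, 53, 59, 61, 67, 71, 73, 79, 83, 89]. Summing 1/p over these primes: 42605658161771733665696611824842057/23768741896345550770650537601358310 ≈ 1.7925. Mertens estimate ln ln(93) + 0.2615 ≈ 1.7728.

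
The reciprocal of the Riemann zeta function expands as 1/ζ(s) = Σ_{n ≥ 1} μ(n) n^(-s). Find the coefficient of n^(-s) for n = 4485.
μ(4485) = 1

Factor n = 4485 = 3 · 5 · 13 · 23. μ(n) = 0 if any exponent ≥ 2 (not squarefree); otherwise μ(n) = (−1)^{ω(n)} where ω(n) is the number of distinct prime factors. Applying: μ(4485) = 1.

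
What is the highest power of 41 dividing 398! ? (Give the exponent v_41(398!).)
v_41(398!) = 9

Legendre's formula: v_p(n!) = Σ_{k ≥ 1} ⌊n / p^k⌋. For p = 41, n = 398, the terms are:
  ⌊398/41^1⌋ = ⌊398/41⌋ = 9
(the next term ⌊398/41^2⌋ = 0, terminating the sum). Summing: v_41(398!) = 9 = 9.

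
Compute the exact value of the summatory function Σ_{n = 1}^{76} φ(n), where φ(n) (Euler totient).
Σ_{n ≤ 76} φ(n) = 1772

Compute φ(n) for each 1 ≤ n ≤ 76: φ(1) = 1, φ(2) = 1, φ(3) = 2, φ(4) = 2, φ(5) = 4, φ(6) = 2, φ(7) = 6, φ(8) = 4, φ(9) = 6, φ(10) = 4, φ(11) = 10, φ(12) = 4, φ(13) = 12, φ(14) = 6, φ(15) = 8, φ(16) = 8, φ(17) = 16, φ(18) = 6, φ(19) = 18, φ(20) = 8, φ(21) = 12, φ(22) = 10, φ(23) = 22, φ(24) = 8, φ(25) = 20, φ(26) = 12, φ(27) = 18, φ(28) = 12, φ(29) = 28, φ(30) = 8, φ(31) = 30, φ(32) = 16, φ(33) = 20, φ(34) = 16, φ(35) = 24, φ(36) = 12, φ(37) = 36, φ(38) = 18, φ(39) = 24, φ(40) = 16, φ(41) = 40, φ(42) = 12, φ(43) = 42, φ(44) = 20, φ(45) = 24, φ(46) = 22, φ(47) = 46, φ(48) = 16, φ(49) = 42, φ(50) = 20, φ(51) = 32, φ(52) = 24, φ(53) = 52, φ(54) = 18, φ(55) = 40, φ(56) = 24, φ(57) = 36, φ(58) = 28, φ(59) = 58, φ(60) = 16, φ(61) = 60, φ(62) = 30, φ(63) = 36, φ(64) = 32, φ(65) = 48, φ(66) = 20, φ(67) = 66, φ(68) = 32, φ(69) = 44, φ(70) = 24, φ(71) = 70, φ(72) = 24, φ(73) = 72, φ(74) = 36, φ(75) = 40, φ(76) = 36. Summing all 76 values: 1772. (Average order: Σ_{n ≤ x} φ(n) ~ (3/π²) x². For x = 76, (3/π²)·76² ≈ 1755.69.)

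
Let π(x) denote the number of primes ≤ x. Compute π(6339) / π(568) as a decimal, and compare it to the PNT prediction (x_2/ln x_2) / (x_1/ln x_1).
π(6339)/π(568) = 825/103 ≈ 8.0097;  PNT prediction ≈ 8.0849.

π(568) = 103 and π(6339) = 825, so π(6339)/π(568) ≈ 8.0097. The PNT-predicted ratio is (6339/ln(6339)) / (568/ln(568)) ≈ 8.0849. The two agree to within a few percent, as expected.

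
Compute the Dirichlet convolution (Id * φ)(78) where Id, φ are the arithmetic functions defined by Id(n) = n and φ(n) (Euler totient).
(Id * φ)(78) = 375

Divisors of 78: [1, 2, 3, 6, 13, 26, 39, 78]. For each d | 78:
  d = 1: Id(1) · φ(78/1) = 1 · 24 = 24
  d = 2: Id(2) · φ(78/2) = 2 · 24 = 48
  d = 3: Id(3) · φ(78/3) = 3 · 12 = 36
  d = 6: Id(6) · φ(78/6) = 6 · 12 = 72
  d = 13: Id(13) · φ(78/13) = 13 · 2 = 26
  d = 26: Id(26) · φ(78/26) = 26 · 2 = 52
  d = 39: Id(39) · φ(78/39) = 39 · 1 = 39
  d = 78: Id(78) · φ(78/78) = 78 · 1 = 78
Summing: (Id * φ)(78) = 24 + 48 + 36 + 72 + 26 + 52 + 39 + 78 = 375.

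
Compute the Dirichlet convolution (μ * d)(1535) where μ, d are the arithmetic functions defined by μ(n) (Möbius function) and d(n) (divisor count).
(μ * d)(1535) = 1

Divisors of 1535: [1, 5, 307, 1535]. For each d | 1535:
  d = 1: μ(1) · d(1535/1) = 1 · 4 = 4
  d = 5: μ(5) · d(1535/5) = -1 · 2 = -2
  d = 307: μ(307) · d(1535/307) = -1 · 2 = -2
  d = 1535: μ(1535) · d(1535/1535) = 1 · 1 = 1
Summing: (μ * d)(1535) = 4 + -2 + -2 + 1 = 1.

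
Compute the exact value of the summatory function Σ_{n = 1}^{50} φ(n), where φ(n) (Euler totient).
Σ_{n ≤ 50} φ(n) = 774

Compute φ(n) for each 1 ≤ n ≤ 50: φ(1) = 1, φ(2) = 1, φ(3) = 2, φ(4) = 2, φ(5) = 4, φ(6) = 2, φ(7) = 6, φ(8) = 4, φ(9) = 6, φ(10) = 4, φ(11) = 10, φ(12) = 4, φ(13) = 12, φ(14) = 6, φ(15) = 8, φ(16) = 8, φ(17) = 16, φ(18) = 6, φ(19) = 18, φ(20) = 8, φ(21) = 12, φ(22) = 10, φ(23) = 22, φ(24) = 8, φ(25) = 20, φ(26) = 12, φ(27) = 18, φ(28) = 12, φ(29) = 28, φ(30) = 8, φ(31) = 30, φ(32) = 16, φ(33) = 20, φ(34) = 16, φ(35) = 24, φ(36) = 12, φ(37) = 36, φ(38) = 18, φ(39) = 24, φ(40) = 16, φ(41) = 40, φ(42) = 12, φ(43) = 42, φ(44) = 20, φ(45) = 24, φ(46) = 22, φ(47) = 46, φ(48) = 16, φ(49) = 42, φ(50) = 20. Summing all 50 values: 774. (Average order: Σ_{n ≤ x} φ(n) ~ (3/π²) x². For x = 50, (3/π²)·50² ≈ 759.91.)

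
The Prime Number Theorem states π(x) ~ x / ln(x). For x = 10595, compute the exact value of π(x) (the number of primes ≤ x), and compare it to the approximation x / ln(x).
π(10595) = 1291;  x/ln(x) ≈ 1143.16;  relative error ≈ 11.45%.

Directly count primes up to 10595: π(10595) = 1291. The PNT approximation gives 10595/ln(10595) ≈ 10595/9.26814 ≈ 1143.16. Relative error (π(x) − x/ln(x)) / π(x) ≈ 11.45%; the approximation is known to undercount slightly (Li(x) is a better estimate).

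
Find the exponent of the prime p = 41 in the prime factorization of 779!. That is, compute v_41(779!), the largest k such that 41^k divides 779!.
v_41(779!) = 19

Legendre's formula: v_p(n!) = Σ_{k ≥ 1} ⌊n / p^k⌋. For p = 41, n = 779, the terms are:
  ⌊779/41^1⌋ = ⌊779/41⌋ = 19
(the next term ⌊779/41^2⌋ = 0, terminating the sum). Summing: v_41(779!) = 19 = 19.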